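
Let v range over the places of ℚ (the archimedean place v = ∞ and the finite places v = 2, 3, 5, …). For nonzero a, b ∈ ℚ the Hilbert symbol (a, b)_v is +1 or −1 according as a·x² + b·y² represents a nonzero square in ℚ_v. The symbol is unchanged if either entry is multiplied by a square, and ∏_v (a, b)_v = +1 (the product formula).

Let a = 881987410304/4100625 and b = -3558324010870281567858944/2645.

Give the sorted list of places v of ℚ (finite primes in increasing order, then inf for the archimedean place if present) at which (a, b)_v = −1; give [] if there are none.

[7, 17]

(a, b) ≡ (84854, -6697405) mod (ℚ^×)²; places V = {2, 3, 5, 7, 11, 13, 17, 19, 23, 29, 31, ∞}.
(a,b)_7: α=1, u≡6; β=10, v≡5 (mod 7); (6|7)=-1, (5|7)=-1; sign (−1)^0·-1^10·-1^1 = -1.
(a,b)_11: α=1, u≡3; β=3, v≡6 (mod 11); (3|11)=+1, (6|11)=-1; sign (−1)^1·+1^3·-1^1 = +1.
(a,b)_23: α=0, u≡20; β=-2, v≡22 (mod 23); (20|23)=-1, (22|23)=-1; sign (−1)^0·-1^-2·-1^0 = +1.
(a,b)_31: α=2, u≡28; β=0, v≡21 (mod 31); (28|31)=+1, (21|31)=-1; sign (−1)^0·+1^0·-1^2 = +1.
(a,b)_13: α=2, u≡9; β=1, v≡2 (mod 13); (9|13)=+1, (2|13)=-1; sign (−1)^0·+1^1·-1^2 = +1.
(a,b)_17: α=0, u≡12; β=1, v≡12 (mod 17); (12|17)=-1, (12|17)=-1; sign (−1)^0·-1^1·-1^0 = -1.
(a,b)_2: α=7, β=8; u≡3, v≡3 (mod 8); ε(u)ε(v)=1·1, αω(v)=7·1, βω(u)=8·1; sum ≡ 0  ⇒  +1.
(a,b)_∞: sgn(84854)=+, sgn(-6697405)=−, so +1.
(a,b)_5: α=-4, u≡4; β=-1, v≡4 (mod 5); (4|5)=+1, (4|5)=+1; sign (−1)^0·+1^-1·+1^-4 = +1.
(a,b)_19: α=1, u≡16; β=3, v≡12 (mod 19); (16|19)=+1, (12|19)=-1; sign (−1)^1·+1^3·-1^1 = +1.
(a,b)_3: α=-8, u≡2; β=0, v≡2 (mod 3); (2|3)=-1, (2|3)=-1; sign (−1)^0·-1^0·-1^-8 = +1.
(a,b)_29: α=1, u≡26; β=3, v≡11 (mod 29); (26|29)=-1, (11|29)=-1; sign (−1)^0·-1^3·-1^1 = +1.
Ram(84854, -6697405) = {7, 17}; no ℚ_7-point on the conic.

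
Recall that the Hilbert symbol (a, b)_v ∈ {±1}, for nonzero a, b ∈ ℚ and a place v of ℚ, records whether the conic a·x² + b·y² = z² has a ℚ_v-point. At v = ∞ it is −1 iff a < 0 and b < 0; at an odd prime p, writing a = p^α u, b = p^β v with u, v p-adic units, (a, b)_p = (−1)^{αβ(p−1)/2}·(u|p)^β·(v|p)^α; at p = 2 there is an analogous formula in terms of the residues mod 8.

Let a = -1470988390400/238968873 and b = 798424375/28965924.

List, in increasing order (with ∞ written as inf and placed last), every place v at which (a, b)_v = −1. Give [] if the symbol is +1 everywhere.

[2, 19, 29, 31]

Mod squares: a ≡ -563673, b ≡ 31. Check v ∈ {∞, 2, 3, 5, 7, 11, 13, 19, 23, 29, 31}.
v=∞: -563673 < 0 and 31 > 0  ⇒  (a,b)_∞ = +1.
v=3: a=3^-5·(≡2), b=3^-4·(≡1) mod 3; (2|3)=-1, (1|3)=+1; (−1)^{-5·-4·1}·(-1)^-4·(+1)^-5 = +1.
v=19: a=19^1·(≡17), b=19^0·(≡8) mod 19; (17|19)=+1, (8|19)=-1; (−1)^{1·0·9}·(+1)^0·(-1)^1 = -1.
v=29: a=29^3·(≡9), b=29^2·(≡27) mod 29; (9|29)=+1, (27|29)=-1; (−1)^{3·2·14}·(+1)^2·(-1)^3 = -1.
v=7: a=7^0·(≡1), b=7^2·(≡6) mod 7; (1|7)=+1, (6|7)=-1; (−1)^{0·2·3}·(+1)^2·(-1)^0 = +1.
v=2: v_2(a)=12, v_2(b)=-2; units ≡ 7, 7 (mod 8); ε·ε+αω+βω = 1·1+12·0+-2·0 ≡ 1  ⇒  (a,b)_2 = -1.
v=13: a=13^-2·(≡8), b=13^-2·(≡2) mod 13; (8|13)=-1, (2|13)=-1; (−1)^{-2·-2·6}·(-1)^-2·(-1)^-2 = +1.
v=31: a=31^1·(≡1), b=31^1·(≡18) mod 31; (1|31)=+1, (18|31)=+1; (−1)^{1·1·15}·(+1)^1·(+1)^1 = -1.
v=5: a=5^2·(≡3), b=5^4·(≡1) mod 5; (3|5)=-1, (1|5)=+1; (−1)^{2·4·2}·(-1)^4·(+1)^2 = +1.
v=23: a=23^-2·(≡15), b=23^-2·(≡9) mod 23; (15|23)=-1, (9|23)=+1; (−1)^{-2·-2·11}·(-1)^-2·(+1)^-2 = +1.
v=11: a=11^-1·(≡8), b=11^0·(≡5) mod 11; (8|11)=-1, (5|11)=+1; (−1)^{-1·0·5}·(-1)^0·(+1)^-1 = +1.
|Ram(-563673, 31)| = 4, even; anisotropic at {2, 19, 29, 31}.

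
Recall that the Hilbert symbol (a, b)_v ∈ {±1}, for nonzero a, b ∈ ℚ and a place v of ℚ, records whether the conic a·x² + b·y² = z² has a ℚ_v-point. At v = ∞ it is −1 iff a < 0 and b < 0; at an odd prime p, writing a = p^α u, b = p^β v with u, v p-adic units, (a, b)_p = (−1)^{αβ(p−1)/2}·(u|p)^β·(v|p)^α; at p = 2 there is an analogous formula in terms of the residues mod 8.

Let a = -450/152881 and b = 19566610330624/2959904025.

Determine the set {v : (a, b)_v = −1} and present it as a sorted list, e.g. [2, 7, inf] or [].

Mod squares: a ≡ -2, b ≡ 4669. Check v ∈ {∞, 2, 3, 5, 7, 13, 17, 23, 29, 31}.
v=∞: -2 < 0 and 4669 > 0  ⇒  (a,b)_∞ = +1.
v=23: a=23^-2·(≡22), b=23^1·(≡17) mod 23; (22|23)=-1, (17|23)=-1; (−1)^{-2·1·11}·(-1)^1·(-1)^-2 = -1.
v=7: a=7^0·(≡5), b=7^3·(≡2) mod 7; (5|7)=-1, (2|7)=+1; (−1)^{0·3·3}·(-1)^3·(+1)^0 = -1.
v=31: a=31^0·(≡24), b=31^-2·(≡5) mod 31; (24|31)=-1, (5|31)=+1; (−1)^{0·-2·15}·(-1)^-2·(+1)^0 = +1.
v=17: a=17^-2·(≡13), b=17^4·(≡6) mod 17; (13|17)=+1, (6|17)=-1; (−1)^{-2·4·8}·(+1)^4·(-1)^-2 = +1.
v=29: a=29^0·(≡27), b=29^1·(≡9) mod 29; (27|29)=-1, (9|29)=+1; (−1)^{0·1·14}·(-1)^1·(+1)^0 = -1.
v=3: a=3^2·(≡1), b=3^-6·(≡1) mod 3; (1|3)=+1, (1|3)=+1; (−1)^{2·-6·1}·(+1)^-6·(+1)^2 = +1.
v=13: a=13^0·(≡5), b=13^-2·(≡6) mod 13; (5|13)=-1, (6|13)=-1; (−1)^{0·-2·6}·(-1)^-2·(-1)^0 = +1.
v=2: v_2(a)=1, v_2(b)=10; units ≡ 7, 5 (mod 8); ε·ε+αω+βω = 1·0+1·1+10·0 ≡ 1  ⇒  (a,b)_2 = -1.
v=5: a=5^2·(≡2), b=5^-2·(≡4) mod 5; (2|5)=-1, (4|5)=+1; (−1)^{2·-2·2}·(-1)^-2·(+1)^2 = +1.
(-2, 4669 / ℚ) ramifies at {2, 7, 23, 29}: a division algebra.

[2, 7, 23, 29]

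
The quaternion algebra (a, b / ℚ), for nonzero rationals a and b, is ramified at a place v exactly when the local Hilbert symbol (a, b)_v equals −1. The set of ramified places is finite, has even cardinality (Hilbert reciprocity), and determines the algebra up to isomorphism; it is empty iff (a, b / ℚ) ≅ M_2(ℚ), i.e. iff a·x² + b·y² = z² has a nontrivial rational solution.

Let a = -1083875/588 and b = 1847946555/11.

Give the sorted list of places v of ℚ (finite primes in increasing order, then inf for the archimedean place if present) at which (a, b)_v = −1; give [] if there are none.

Mod squares: a ≡ -130065, b ≡ 30305. Check v ∈ {∞, 2, 3, 5, 7, 11, 13, 19, 23, 29}.
v=2: v_2(a)=-2, v_2(b)=0; units ≡ 7, 1 (mod 8); ε·ε+αω+βω = 1·0+-2·0+0·0 ≡ 0  ⇒  (a,b)_2 = +1.
v=29: a=29^1·(≡8), b=29^1·(≡4) mod 29; (8|29)=-1, (4|29)=+1; (−1)^{1·1·14}·(-1)^1·(+1)^1 = -1.
v=19: a=19^0·(≡1), b=19^1·(≡13) mod 19; (1|19)=+1, (13|19)=-1; (−1)^{0·1·9}·(+1)^1·(-1)^0 = +1.
v=∞: -130065 < 0 and 30305 > 0  ⇒  (a,b)_∞ = +1.
v=13: a=13^1·(≡11), b=13^2·(≡2) mod 13; (11|13)=-1, (2|13)=-1; (−1)^{1·2·6}·(-1)^2·(-1)^1 = -1.
v=7: a=7^-2·(≡1), b=7^2·(≡4) mod 7; (1|7)=+1, (4|7)=+1; (−1)^{-2·2·3}·(+1)^2·(+1)^-2 = +1.
v=5: a=5^3·(≡3), b=5^1·(≡1) mod 5; (3|5)=-1, (1|5)=+1; (−1)^{3·1·2}·(-1)^1·(+1)^3 = -1.
v=11: a=11^0·(≡2), b=11^-1·(≡4) mod 11; (2|11)=-1, (4|11)=+1; (−1)^{0·-1·5}·(-1)^-1·(+1)^0 = -1.
v=23: a=23^1·(≡9), b=23^0·(≡5) mod 23; (9|23)=+1, (5|23)=-1; (−1)^{1·0·11}·(+1)^0·(-1)^1 = -1.
v=3: a=3^-1·(≡1), b=3^4·(≡2) mod 3; (1|3)=+1, (2|3)=-1; (−1)^{-1·4·1}·(+1)^4·(-1)^-1 = -1.
(-130065, 30305 / ℚ) ramifies at {3, 5, 11, 13, 23, 29}: a division algebra.

[3, 5, 11, 13, 23, 29]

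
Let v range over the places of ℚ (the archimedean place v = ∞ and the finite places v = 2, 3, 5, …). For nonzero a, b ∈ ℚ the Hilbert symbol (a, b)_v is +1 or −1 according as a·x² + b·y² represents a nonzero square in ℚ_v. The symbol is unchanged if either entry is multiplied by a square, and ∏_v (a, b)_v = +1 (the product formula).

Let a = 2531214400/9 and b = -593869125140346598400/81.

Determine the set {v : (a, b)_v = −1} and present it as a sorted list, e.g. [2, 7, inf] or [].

(a, b) ≡ (9361, -9269) mod (ℚ^×)²; places V = {2, 3, 5, 11, 13, 23, 31, 37, ∞}.
(a,b)_23: α=1, u≡6; β=3, v≡15 (mod 23); (6|23)=+1, (15|23)=-1; sign (−1)^1·+1^3·-1^1 = +1.
(a,b)_3: α=-2, u≡1; β=-4, v≡1 (mod 3); (1|3)=+1, (1|3)=+1; sign (−1)^0·+1^-4·+1^-2 = +1.
(a,b)_31: α=0, u≡29; β=1, v≡24 (mod 31); (29|31)=-1, (24|31)=-1; sign (−1)^0·-1^1·-1^0 = -1.
(a,b)_11: α=1, u≡4; β=2, v≡9 (mod 11); (4|11)=+1, (9|11)=+1; sign (−1)^0·+1^2·+1^1 = +1.
(a,b)_37: α=1, u≡22; β=2, v≡22 (mod 37); (22|37)=-1, (22|37)=-1; sign (−1)^0·-1^2·-1^1 = -1.
(a,b)_∞: sgn(9361)=+, sgn(-9269)=−, so +1.
(a,b)_13: α=2, u≡3; β=5, v≡2 (mod 13); (3|13)=+1, (2|13)=-1; sign (−1)^0·+1^5·-1^2 = +1.
(a,b)_5: α=2, u≡4; β=2, v≡4 (mod 5); (4|5)=+1, (4|5)=+1; sign (−1)^0·+1^2·+1^2 = +1.
(a,b)_2: α=6, β=10; u≡1, v≡3 (mod 8); ε(u)ε(v)=0·1, αω(v)=6·1, βω(u)=10·0; sum ≡ 0  ⇒  +1.
Ram(9361, -9269) = {31, 37}; no ℚ_31-point on the conic.

[31, 37]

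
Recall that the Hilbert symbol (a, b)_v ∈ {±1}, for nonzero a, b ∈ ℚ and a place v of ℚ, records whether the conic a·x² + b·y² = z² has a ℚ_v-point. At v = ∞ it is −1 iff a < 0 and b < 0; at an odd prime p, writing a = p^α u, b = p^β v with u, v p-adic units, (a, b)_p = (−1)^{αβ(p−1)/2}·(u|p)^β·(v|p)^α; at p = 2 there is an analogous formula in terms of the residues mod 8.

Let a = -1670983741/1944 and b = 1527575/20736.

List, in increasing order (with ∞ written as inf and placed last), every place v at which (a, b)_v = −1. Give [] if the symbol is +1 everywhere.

Mod squares: a ≡ -243294, b ≡ 1247. Check v ∈ {∞, 2, 3, 5, 7, 23, 29, 41, 43}.
v=43: a=43^1·(≡5), b=43^1·(≡5) mod 43; (5|43)=-1, (5|43)=-1; (−1)^{1·1·21}·(-1)^1·(-1)^1 = -1.
v=5: a=5^0·(≡1), b=5^2·(≡3) mod 5; (1|5)=+1, (3|5)=-1; (−1)^{0·2·2}·(+1)^2·(-1)^0 = +1.
v=2: v_2(a)=-3, v_2(b)=-8; units ≡ 1, 7 (mod 8); ε·ε+αω+βω = 0·1+-3·0+-8·0 ≡ 0  ⇒  (a,b)_2 = +1.
v=29: a=29^2·(≡5), b=29^1·(≡11) mod 29; (5|29)=+1, (11|29)=-1; (−1)^{2·1·14}·(+1)^1·(-1)^2 = +1.
v=3: a=3^-5·(≡1), b=3^-4·(≡2) mod 3; (1|3)=+1, (2|3)=-1; (−1)^{-5·-4·1}·(+1)^-4·(-1)^-5 = -1.
v=7: a=7^2·(≡6), b=7^2·(≡2) mod 7; (6|7)=-1, (2|7)=+1; (−1)^{2·2·3}·(-1)^2·(+1)^2 = +1.
v=41: a=41^1·(≡35), b=41^0·(≡29) mod 41; (35|41)=-1, (29|41)=-1; (−1)^{1·0·20}·(-1)^0·(-1)^1 = -1.
v=∞: -243294 < 0 and 1247 > 0  ⇒  (a,b)_∞ = +1.
v=23: a=23^1·(≡3), b=23^0·(≡20) mod 23; (3|23)=+1, (20|23)=-1; (−1)^{1·0·11}·(+1)^0·(-1)^1 = -1.
Ram(-243294, 1247) = {3, 23, 41, 43}; no ℚ_3-point on the conic.

[3, 23, 41, 43]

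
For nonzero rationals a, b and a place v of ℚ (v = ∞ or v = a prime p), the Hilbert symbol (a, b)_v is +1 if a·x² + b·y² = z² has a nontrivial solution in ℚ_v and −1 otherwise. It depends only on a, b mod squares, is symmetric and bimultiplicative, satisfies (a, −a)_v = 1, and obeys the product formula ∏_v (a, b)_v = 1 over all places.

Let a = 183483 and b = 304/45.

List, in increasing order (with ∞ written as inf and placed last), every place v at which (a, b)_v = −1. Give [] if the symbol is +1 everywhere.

[2, 5, 19, 29]

(a, b) ≡ (20387, 95) mod (ℚ^×)²; places V = {2, 3, 5, 19, 29, 37, ∞}.
(a,b)_29: α=1, u≡5; β=0, v≡19 (mod 29); (5|29)=+1, (19|29)=-1; sign (−1)^0·+1^0·-1^1 = -1.
(a,b)_∞: sgn(20387)=+, sgn(95)=+, so +1.
(a,b)_37: α=1, u≡1; β=0, v≡1 (mod 37); (1|37)=+1, (1|37)=+1; sign (−1)^0·+1^0·+1^1 = +1.
(a,b)_5: α=0, u≡3; β=-1, v≡1 (mod 5); (3|5)=-1, (1|5)=+1; sign (−1)^0·-1^-1·+1^0 = -1.
(a,b)_2: α=0, β=4; u≡3, v≡7 (mod 8); ε(u)ε(v)=1·1, αω(v)=0·0, βω(u)=4·1; sum ≡ 1  ⇒  -1.
(a,b)_19: α=1, u≡5; β=1, v≡5 (mod 19); (5|19)=+1, (5|19)=+1; sign (−1)^1·+1^1·+1^1 = -1.
(a,b)_3: α=2, u≡2; β=-2, v≡2 (mod 3); (2|3)=-1, (2|3)=-1; sign (−1)^0·-1^-2·-1^2 = +1.
|Ram(20387, 95)| = 4, even; anisotropic at {2, 5, 19, 29}.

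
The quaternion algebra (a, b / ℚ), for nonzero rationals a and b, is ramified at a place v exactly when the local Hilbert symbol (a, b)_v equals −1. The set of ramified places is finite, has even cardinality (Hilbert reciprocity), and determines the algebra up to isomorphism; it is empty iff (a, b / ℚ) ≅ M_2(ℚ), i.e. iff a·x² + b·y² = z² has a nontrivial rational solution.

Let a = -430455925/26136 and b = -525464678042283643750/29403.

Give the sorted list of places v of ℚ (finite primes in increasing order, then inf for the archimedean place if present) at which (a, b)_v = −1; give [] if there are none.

Mod squares: a ≡ -107502, b ≡ -28290. Check v ∈ {∞, 2, 3, 5, 11, 17, 19, 23, 31, 41}.
v=2: v_2(a)=-3, v_2(b)=1; units ≡ 1, 7 (mod 8); ε·ε+αω+βω = 0·1+-3·0+1·0 ≡ 0  ⇒  (a,b)_2 = +1.
v=11: a=11^-2·(≡5), b=11^-2·(≡2) mod 11; (5|11)=+1, (2|11)=-1; (−1)^{-2·-2·5}·(+1)^-2·(-1)^-2 = +1.
v=19: a=19^1·(≡4), b=19^2·(≡7) mod 19; (4|19)=+1, (7|19)=+1; (−1)^{1·2·9}·(+1)^2·(+1)^1 = +1.
v=17: a=17^0·(≡3), b=17^2·(≡16) mod 17; (3|17)=-1, (16|17)=+1; (−1)^{0·2·8}·(-1)^2·(+1)^0 = +1.
v=∞: -107502 < 0 and -28290 < 0  ⇒  (a,b)_∞ = -1.
v=41: a=41^1·(≡23), b=41^3·(≡11) mod 41; (23|41)=+1, (11|41)=-1; (−1)^{1·3·20}·(+1)^3·(-1)^1 = -1.
v=5: a=5^2·(≡3), b=5^5·(≡3) mod 5; (3|5)=-1, (3|5)=-1; (−1)^{2·5·2}·(-1)^5·(-1)^2 = -1.
v=3: a=3^-3·(≡1), b=3^-5·(≡2) mod 3; (1|3)=+1, (2|3)=-1; (−1)^{-3·-5·1}·(+1)^-5·(-1)^-3 = +1.
v=23: a=23^1·(≡2), b=23^3·(≡18) mod 23; (2|23)=+1, (18|23)=+1; (−1)^{1·3·11}·(+1)^3·(+1)^1 = -1.
v=31: a=31^2·(≡29), b=31^2·(≡11) mod 31; (29|31)=-1, (11|31)=-1; (−1)^{2·2·15}·(-1)^2·(-1)^2 = +1.
(-107502, -28290 / ℚ) ramifies at {5, 23, 41, ∞}: a division algebra.

[5, 23, 41, inf]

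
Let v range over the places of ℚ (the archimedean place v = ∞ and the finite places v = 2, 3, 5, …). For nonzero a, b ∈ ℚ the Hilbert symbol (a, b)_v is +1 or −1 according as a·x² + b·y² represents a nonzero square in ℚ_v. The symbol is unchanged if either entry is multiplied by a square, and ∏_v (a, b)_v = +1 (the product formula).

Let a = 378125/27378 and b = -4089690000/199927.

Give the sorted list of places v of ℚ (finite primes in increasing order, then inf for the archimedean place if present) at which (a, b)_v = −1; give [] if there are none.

[5, 7, 11, 17]

Mod squares: a ≡ 10, b ≡ -3927. Check v ∈ {∞, 2, 3, 5, 7, 11, 13, 17}.
v=13: a=13^-2·(≡12), b=13^-4·(≡1) mod 13; (12|13)=+1, (1|13)=+1; (−1)^{-2·-4·6}·(+1)^-4·(+1)^-2 = +1.
v=7: a=7^0·(≡6), b=7^-1·(≡3) mod 7; (6|7)=-1, (3|7)=-1; (−1)^{0·-1·3}·(-1)^-1·(-1)^0 = -1.
v=2: v_2(a)=-1, v_2(b)=4; units ≡ 5, 1 (mod 8); ε·ε+αω+βω = 0·0+-1·0+4·1 ≡ 0  ⇒  (a,b)_2 = +1.
v=17: a=17^0·(≡12), b=17^1·(≡11) mod 17; (12|17)=-1, (11|17)=-1; (−1)^{0·1·8}·(-1)^1·(-1)^0 = -1.
v=∞: 10 > 0 and -3927 < 0  ⇒  (a,b)_∞ = +1.
v=5: a=5^5·(≡2), b=5^4·(≡3) mod 5; (2|5)=-1, (3|5)=-1; (−1)^{5·4·2}·(-1)^4·(-1)^5 = -1.
v=3: a=3^-4·(≡1), b=3^7·(≡2) mod 3; (1|3)=+1, (2|3)=-1; (−1)^{-4·7·1}·(+1)^7·(-1)^-4 = +1.
v=11: a=11^2·(≡10), b=11^1·(≡6) mod 11; (10|11)=-1, (6|11)=-1; (−1)^{2·1·5}·(-1)^1·(-1)^2 = -1.
(10, -3927 / ℚ) ramifies at {5, 7, 11, 17}: a division algebra.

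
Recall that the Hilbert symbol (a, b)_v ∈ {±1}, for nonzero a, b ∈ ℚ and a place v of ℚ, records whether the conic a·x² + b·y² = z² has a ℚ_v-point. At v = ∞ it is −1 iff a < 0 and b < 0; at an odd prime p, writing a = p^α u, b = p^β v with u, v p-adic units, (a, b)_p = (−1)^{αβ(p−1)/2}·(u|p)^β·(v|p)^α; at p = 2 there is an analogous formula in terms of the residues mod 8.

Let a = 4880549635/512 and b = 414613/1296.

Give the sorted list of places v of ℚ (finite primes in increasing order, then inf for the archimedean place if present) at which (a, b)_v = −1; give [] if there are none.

Mod squares: a ≡ 116870, b ≡ 493. Check v ∈ {∞, 2, 3, 5, 13, 17, 29, 31}.
v=13: a=13^1·(≡5), b=13^0·(≡12) mod 13; (5|13)=-1, (12|13)=+1; (−1)^{1·0·6}·(-1)^0·(+1)^1 = +1.
v=31: a=31^1·(≡9), b=31^0·(≡2) mod 31; (9|31)=+1, (2|31)=+1; (−1)^{1·0·15}·(+1)^0·(+1)^1 = +1.
v=2: v_2(a)=-9, v_2(b)=-4; units ≡ 3, 5 (mod 8); ε·ε+αω+βω = 1·0+-9·1+-4·1 ≡ 1  ⇒  (a,b)_2 = -1.
v=∞: 116870 > 0 and 493 > 0  ⇒  (a,b)_∞ = +1.
v=5: a=5^1·(≡1), b=5^0·(≡3) mod 5; (1|5)=+1, (3|5)=-1; (−1)^{1·0·2}·(+1)^0·(-1)^1 = -1.
v=17: a=17^4·(≡3), b=17^1·(≡7) mod 17; (3|17)=-1, (7|17)=-1; (−1)^{4·1·8}·(-1)^1·(-1)^4 = -1.
v=29: a=29^1·(≡16), b=29^3·(≡11) mod 29; (16|29)=+1, (11|29)=-1; (−1)^{1·3·14}·(+1)^3·(-1)^1 = -1.
v=3: a=3^0·(≡2), b=3^-4·(≡1) mod 3; (2|3)=-1, (1|3)=+1; (−1)^{0·-4·1}·(-1)^-4·(+1)^0 = +1.
|Ram(116870, 493)| = 4, even; anisotropic at {2, 5, 17, 29}.

[2, 5, 17, 29]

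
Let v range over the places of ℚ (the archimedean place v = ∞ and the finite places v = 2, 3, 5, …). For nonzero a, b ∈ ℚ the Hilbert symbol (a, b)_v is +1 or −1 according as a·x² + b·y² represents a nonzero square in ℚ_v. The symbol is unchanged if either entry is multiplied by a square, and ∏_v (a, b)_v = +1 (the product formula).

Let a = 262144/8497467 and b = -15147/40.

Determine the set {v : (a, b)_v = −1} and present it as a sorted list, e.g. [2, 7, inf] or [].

[2, 3, 5, 17]

(a, b) ≡ (3, -1870) mod (ℚ^×)²; places V = {2, 3, 5, 11, 17, ∞}.
(a,b)_3: α=-5, u≡1; β=4, v≡2 (mod 3); (1|3)=+1, (2|3)=-1; sign (−1)^0·+1^4·-1^-5 = -1.
(a,b)_5: α=0, u≡2; β=-1, v≡1 (mod 5); (2|5)=-1, (1|5)=+1; sign (−1)^0·-1^-1·+1^0 = -1.
(a,b)_11: α=-2, u≡1; β=1, v≡6 (mod 11); (1|11)=+1, (6|11)=-1; sign (−1)^0·+1^1·-1^-2 = +1.
(a,b)_17: α=-2, u≡14; β=1, v≡13 (mod 17); (14|17)=-1, (13|17)=+1; sign (−1)^0·-1^1·+1^-2 = -1.
(a,b)_2: α=18, β=-3; u≡3, v≡1 (mod 8); ε(u)ε(v)=1·0, αω(v)=18·0, βω(u)=-3·1; sum ≡ 1  ⇒  -1.
(a,b)_∞: sgn(3)=+, sgn(-1870)=−, so +1.
|Ram(3, -1870)| = 4, even; anisotropic at {2, 3, 5, 17}.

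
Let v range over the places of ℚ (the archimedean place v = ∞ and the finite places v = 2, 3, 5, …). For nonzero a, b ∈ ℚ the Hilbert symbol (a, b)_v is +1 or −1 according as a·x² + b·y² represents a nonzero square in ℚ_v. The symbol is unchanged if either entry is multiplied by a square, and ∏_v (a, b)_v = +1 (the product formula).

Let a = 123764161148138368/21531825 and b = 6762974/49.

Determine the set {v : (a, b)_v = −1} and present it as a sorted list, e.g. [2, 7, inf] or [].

[2, 29]

Mod squares: a ≡ 115023454, b ≡ 18734. Check v ∈ {∞, 2, 3, 5, 7, 11, 13, 17, 19, 29, 31, 37}.
v=2: v_2(a)=7, v_2(b)=1; units ≡ 7, 7 (mod 8); ε·ε+αω+βω = 1·1+7·0+1·0 ≡ 1  ⇒  (a,b)_2 = -1.
v=∞: 115023454 > 0 and 18734 > 0  ⇒  (a,b)_∞ = +1.
v=19: a=19^3·(≡8), b=19^3·(≡5) mod 19; (8|19)=-1, (5|19)=+1; (−1)^{3·3·9}·(-1)^3·(+1)^3 = +1.
v=29: a=29^1·(≡16), b=29^1·(≡11) mod 29; (16|29)=+1, (11|29)=-1; (−1)^{1·1·14}·(+1)^1·(-1)^1 = -1.
v=13: a=13^1·(≡8), b=13^0·(≡1) mod 13; (8|13)=-1, (1|13)=+1; (−1)^{1·0·6}·(-1)^0·(+1)^1 = +1.
v=7: a=7^-3·(≡3), b=7^-2·(≡1) mod 7; (3|7)=-1, (1|7)=+1; (−1)^{-3·-2·3}·(-1)^-2·(+1)^-3 = +1.
v=3: a=3^-4·(≡1), b=3^0·(≡2) mod 3; (1|3)=+1, (2|3)=-1; (−1)^{-4·0·1}·(+1)^0·(-1)^-4 = +1.
v=37: a=37^1·(≡15), b=37^0·(≡28) mod 37; (15|37)=-1, (28|37)=+1; (−1)^{1·0·18}·(-1)^0·(+1)^1 = +1.
v=17: a=17^4·(≡13), b=17^1·(≡6) mod 17; (13|17)=+1, (6|17)=-1; (−1)^{4·1·8}·(+1)^1·(-1)^4 = +1.
v=11: a=11^2·(≡10), b=11^0·(≡4) mod 11; (10|11)=-1, (4|11)=+1; (−1)^{2·0·5}·(-1)^0·(+1)^2 = +1.
v=31: a=31^-1·(≡15), b=31^0·(≡18) mod 31; (15|31)=-1, (18|31)=+1; (−1)^{-1·0·15}·(-1)^0·(+1)^-1 = +1.
v=5: a=5^-2·(≡1), b=5^0·(≡1) mod 5; (1|5)=+1, (1|5)=+1; (−1)^{-2·0·2}·(+1)^0·(+1)^-2 = +1.
|Ram(115023454, 18734)| = 2, even; anisotropic at {2, 29}.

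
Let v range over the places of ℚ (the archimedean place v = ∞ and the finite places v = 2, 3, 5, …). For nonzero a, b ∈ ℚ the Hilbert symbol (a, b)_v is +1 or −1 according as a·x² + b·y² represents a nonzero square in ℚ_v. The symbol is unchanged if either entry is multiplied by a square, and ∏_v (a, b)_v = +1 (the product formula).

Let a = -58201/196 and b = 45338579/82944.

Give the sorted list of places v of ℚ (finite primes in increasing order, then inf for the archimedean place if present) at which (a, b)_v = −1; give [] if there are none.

[2, 19, 37, 41]

Mod squares: a ≡ -481, b ≡ 374699. Check v ∈ {∞, 2, 3, 7, 11, 13, 19, 37, 41}.
v=3: a=3^0·(≡2), b=3^-4·(≡2) mod 3; (2|3)=-1, (2|3)=-1; (−1)^{0·-4·1}·(-1)^-4·(-1)^0 = +1.
v=13: a=13^1·(≡8), b=13^1·(≡2) mod 13; (8|13)=-1, (2|13)=-1; (−1)^{1·1·6}·(-1)^1·(-1)^1 = +1.
v=2: v_2(a)=-2, v_2(b)=-10; units ≡ 7, 3 (mod 8); ε·ε+αω+βω = 1·1+-2·1+-10·0 ≡ 1  ⇒  (a,b)_2 = -1.
v=37: a=37^1·(≡5), b=37^1·(≡11) mod 37; (5|37)=-1, (11|37)=+1; (−1)^{1·1·18}·(-1)^1·(+1)^1 = -1.
v=7: a=7^-2·(≡1), b=7^0·(≡6) mod 7; (1|7)=+1, (6|7)=-1; (−1)^{-2·0·3}·(+1)^0·(-1)^-2 = +1.
v=11: a=11^2·(≡4), b=11^2·(≡7) mod 11; (4|11)=+1, (7|11)=-1; (−1)^{2·2·5}·(+1)^2·(-1)^2 = +1.
v=41: a=41^0·(≡7), b=41^1·(≡8) mod 41; (7|41)=-1, (8|41)=+1; (−1)^{0·1·20}·(-1)^1·(+1)^0 = -1.
v=∞: -481 < 0 and 374699 > 0  ⇒  (a,b)_∞ = +1.
v=19: a=19^0·(≡12), b=19^1·(≡14) mod 19; (12|19)=-1, (14|19)=-1; (−1)^{0·1·9}·(-1)^1·(-1)^0 = -1.
|Ram(-481, 374699)| = 4, even; anisotropic at {2, 19, 37, 41}.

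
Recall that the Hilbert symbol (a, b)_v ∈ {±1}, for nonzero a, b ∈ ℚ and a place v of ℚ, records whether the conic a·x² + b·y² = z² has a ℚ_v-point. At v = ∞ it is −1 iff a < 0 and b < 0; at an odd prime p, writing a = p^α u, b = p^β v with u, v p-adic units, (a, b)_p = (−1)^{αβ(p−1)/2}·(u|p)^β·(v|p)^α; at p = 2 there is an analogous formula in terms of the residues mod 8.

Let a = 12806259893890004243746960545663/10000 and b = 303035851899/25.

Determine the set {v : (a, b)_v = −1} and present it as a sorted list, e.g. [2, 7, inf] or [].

Mod squares: a ≡ 15495007, b ≡ 20030131. Check v ∈ {∞, 2, 3, 5, 11, 17, 41, 43, 47, 53}.
v=5: a=5^-4·(≡3), b=5^-2·(≡4) mod 5; (3|5)=-1, (4|5)=+1; (−1)^{-4·-2·2}·(-1)^-2·(+1)^-4 = +1.
v=∞: 15495007 > 0 and 20030131 > 0  ⇒  (a,b)_∞ = +1.
v=43: a=43^3·(≡38), b=43^1·(≡4) mod 43; (38|43)=+1, (4|43)=+1; (−1)^{3·1·21}·(+1)^1·(+1)^3 = -1.
v=11: a=11^3·(≡2), b=11^1·(≡4) mod 11; (2|11)=-1, (4|11)=+1; (−1)^{3·1·5}·(-1)^1·(+1)^3 = +1.
v=2: v_2(a)=-4, v_2(b)=0; units ≡ 7, 3 (mod 8); ε·ε+αω+βω = 1·1+-4·1+0·0 ≡ 1  ⇒  (a,b)_2 = -1.
v=53: a=53^2·(≡3), b=53^1·(≡44) mod 53; (3|53)=-1, (44|53)=+1; (−1)^{2·1·26}·(-1)^1·(+1)^2 = -1.
v=41: a=41^5·(≡35), b=41^2·(≡23) mod 41; (35|41)=-1, (23|41)=+1; (−1)^{5·2·20}·(-1)^2·(+1)^5 = +1.
v=3: a=3^6·(≡1), b=3^2·(≡1) mod 3; (1|3)=+1, (1|3)=+1; (−1)^{6·2·1}·(+1)^2·(+1)^6 = +1.
v=17: a=17^3·(≡13), b=17^1·(≡14) mod 17; (13|17)=+1, (14|17)=-1; (−1)^{3·1·8}·(+1)^1·(-1)^3 = -1.
v=47: a=47^3·(≡33), b=47^1·(≡14) mod 47; (33|47)=-1, (14|47)=+1; (−1)^{3·1·23}·(-1)^1·(+1)^3 = +1.
Ram(15495007, 20030131) = {2, 17, 43, 53}; no ℚ_2-point on the conic.

[2, 17, 43, 53]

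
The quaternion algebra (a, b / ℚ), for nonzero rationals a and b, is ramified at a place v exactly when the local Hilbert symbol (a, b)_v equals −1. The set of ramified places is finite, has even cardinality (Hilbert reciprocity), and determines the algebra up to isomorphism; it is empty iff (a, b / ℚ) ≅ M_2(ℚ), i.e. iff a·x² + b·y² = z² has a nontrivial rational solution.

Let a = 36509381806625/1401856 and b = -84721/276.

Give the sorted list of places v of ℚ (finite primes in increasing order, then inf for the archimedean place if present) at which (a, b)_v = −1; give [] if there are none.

[3, 13, 19, 23]

(a, b) ≡ (65, -119301) mod (ℚ^×)²; places V = {2, 3, 5, 7, 13, 19, 23, 37, ∞}.
(a,b)_19: α=2, u≡15; β=1, v≡12 (mod 19); (15|19)=-1, (12|19)=-1; sign (−1)^0·-1^1·-1^2 = -1.
(a,b)_13: α=1, u≡8; β=1, v≡3 (mod 13); (8|13)=-1, (3|13)=+1; sign (−1)^0·-1^1·+1^1 = -1.
(a,b)_5: α=3, u≡3; β=0, v≡4 (mod 5); (3|5)=-1, (4|5)=+1; sign (−1)^0·-1^0·+1^3 = +1.
(a,b)_∞: sgn(65)=+, sgn(-119301)=−, so +1.
(a,b)_2: α=-10, β=-2; u≡1, v≡3 (mod 8); ε(u)ε(v)=0·1, αω(v)=-10·1, βω(u)=-2·0; sum ≡ 0  ⇒  +1.
(a,b)_3: α=0, u≡2; β=-1, v≡1 (mod 3); (2|3)=-1, (1|3)=+1; sign (−1)^0·-1^-1·+1^0 = -1.
(a,b)_7: α=6, u≡2; β=3, v≡4 (mod 7); (2|7)=+1, (4|7)=+1; sign (−1)^0·+1^3·+1^6 = +1.
(a,b)_37: α=-2, u≡4; β=0, v≡31 (mod 37); (4|37)=+1, (31|37)=-1; sign (−1)^0·+1^0·-1^-2 = +1.
(a,b)_23: α=2, u≡22; β=-1, v≡22 (mod 23); (22|23)=-1, (22|23)=-1; sign (−1)^0·-1^-1·-1^2 = -1.
(65, -119301 / ℚ) ramifies at {3, 13, 19, 23}: a division algebra.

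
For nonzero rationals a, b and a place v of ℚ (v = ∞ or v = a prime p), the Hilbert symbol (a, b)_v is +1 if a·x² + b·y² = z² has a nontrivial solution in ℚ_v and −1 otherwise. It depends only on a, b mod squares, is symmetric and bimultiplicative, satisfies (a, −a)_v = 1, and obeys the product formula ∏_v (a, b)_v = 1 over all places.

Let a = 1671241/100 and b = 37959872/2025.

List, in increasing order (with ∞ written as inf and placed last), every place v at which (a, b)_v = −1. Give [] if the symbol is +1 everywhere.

[29, 53]

(a, b) ≡ (9889, 1643) mod (ℚ^×)²; places V = {2, 3, 5, 11, 13, 19, 29, 31, 53, ∞}.
(a,b)_∞: sgn(9889)=+, sgn(1643)=+, so +1.
(a,b)_13: α=2, u≡1; β=0, v≡8 (mod 13); (1|13)=+1, (8|13)=-1; sign (−1)^0·+1^0·-1^2 = +1.
(a,b)_53: α=0, u≡19; β=1, v≡8 (mod 53); (19|53)=-1, (8|53)=-1; sign (−1)^0·-1^1·-1^0 = -1.
(a,b)_5: α=-2, u≡4; β=-2, v≡2 (mod 5); (4|5)=+1, (2|5)=-1; sign (−1)^0·+1^-2·-1^-2 = +1.
(a,b)_11: α=1, u≡10; β=0, v≡5 (mod 11); (10|11)=-1, (5|11)=+1; sign (−1)^0·-1^0·+1^1 = +1.
(a,b)_29: α=1, u≡25; β=0, v≡11 (mod 29); (25|29)=+1, (11|29)=-1; sign (−1)^0·+1^0·-1^1 = -1.
(a,b)_19: α=0, u≡4; β=2, v≡4 (mod 19); (4|19)=+1, (4|19)=+1; sign (−1)^0·+1^2·+1^0 = +1.
(a,b)_3: α=0, u≡1; β=-4, v≡2 (mod 3); (1|3)=+1, (2|3)=-1; sign (−1)^0·+1^-4·-1^0 = +1.
(a,b)_31: α=1, u≡18; β=1, v≡26 (mod 31); (18|31)=+1, (26|31)=-1; sign (−1)^1·+1^1·-1^1 = +1.
(a,b)_2: α=-2, β=6; u≡1, v≡3 (mod 8); ε(u)ε(v)=0·1, αω(v)=-2·1, βω(u)=6·0; sum ≡ 0  ⇒  +1.
(9889, 1643 / ℚ) ramifies at {29, 53}: a division algebra.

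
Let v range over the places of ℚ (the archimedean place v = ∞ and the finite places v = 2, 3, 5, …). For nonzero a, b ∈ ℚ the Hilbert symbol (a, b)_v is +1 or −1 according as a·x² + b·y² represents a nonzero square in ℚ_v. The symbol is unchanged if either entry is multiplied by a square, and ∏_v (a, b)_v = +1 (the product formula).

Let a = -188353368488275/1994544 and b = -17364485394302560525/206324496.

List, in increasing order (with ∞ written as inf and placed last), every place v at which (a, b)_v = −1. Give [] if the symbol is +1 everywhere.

(a, b) ≡ (-700321, -13981) mod (ℚ^×)²; places V = {2, 3, 5, 7, 11, 17, 19, 29, 31, 41, ∞}.
(a,b)_5: α=2, u≡1; β=2, v≡4 (mod 5); (1|5)=+1, (4|5)=+1; sign (−1)^0·+1^2·+1^2 = +1.
(a,b)_7: α=0, u≡4; β=-2, v≡3 (mod 7); (4|7)=+1, (3|7)=-1; sign (−1)^0·+1^-2·-1^0 = +1.
(a,b)_3: α=-8, u≡2; β=-6, v≡2 (mod 3); (2|3)=-1, (2|3)=-1; sign (−1)^0·-1^-6·-1^-8 = +1.
(a,b)_41: α=1, u≡1; β=1, v≡34 (mod 41); (1|41)=+1, (34|41)=-1; sign (−1)^0·+1^1·-1^1 = -1.
(a,b)_11: α=0, u≡5; β=1, v≡3 (mod 11); (5|11)=+1, (3|11)=+1; sign (−1)^0·+1^1·+1^0 = +1.
(a,b)_29: α=5, u≡15; β=6, v≡27 (mod 29); (15|29)=-1, (27|29)=-1; sign (−1)^0·-1^6·-1^5 = -1.
(a,b)_31: α=1, u≡5; β=1, v≡20 (mod 31); (5|31)=+1, (20|31)=+1; sign (−1)^1·+1^1·+1^1 = -1.
(a,b)_∞: sgn(-700321)=−, sgn(-13981)=−, so -1.
(a,b)_2: α=-4, β=-4; u≡7, v≡3 (mod 8); ε(u)ε(v)=1·1, αω(v)=-4·1, βω(u)=-4·0; sum ≡ 1  ⇒  -1.
(a,b)_19: α=-1, u≡11; β=-2, v≡8 (mod 19); (11|19)=+1, (8|19)=-1; sign (−1)^0·+1^-2·-1^-1 = -1.
(a,b)_17: α=2, u≡14; β=4, v≡7 (mod 17); (14|17)=-1, (7|17)=-1; sign (−1)^0·-1^4·-1^2 = +1.
|Ram(-700321, -13981)| = 6, even; anisotropic at {2, 19, 29, 31, 41, ∞}.

[2, 19, 29, 31, 41, inf]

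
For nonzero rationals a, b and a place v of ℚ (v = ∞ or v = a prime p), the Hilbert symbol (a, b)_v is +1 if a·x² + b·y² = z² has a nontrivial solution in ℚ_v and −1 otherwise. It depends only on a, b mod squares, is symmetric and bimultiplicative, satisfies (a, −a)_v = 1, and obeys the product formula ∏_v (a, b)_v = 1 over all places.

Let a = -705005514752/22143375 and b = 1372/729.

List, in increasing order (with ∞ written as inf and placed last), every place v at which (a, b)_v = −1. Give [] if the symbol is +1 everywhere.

[2, 5, 7, 11]

(a, b) ≡ (-21945, 7) mod (ℚ^×)²; places V = {2, 3, 5, 7, 11, 19, ∞}.
(a,b)_11: α=1, u≡6; β=0, v≡10 (mod 11); (6|11)=-1, (10|11)=-1; sign (−1)^0·-1^0·-1^1 = -1.
(a,b)_19: α=1, u≡17; β=0, v≡6 (mod 19); (17|19)=+1, (6|19)=+1; sign (−1)^0·+1^0·+1^1 = +1.
(a,b)_∞: sgn(-21945)=−, sgn(7)=+, so +1.
(a,b)_3: α=-11, u≡2; β=-6, v≡1 (mod 3); (2|3)=-1, (1|3)=+1; sign (−1)^0·-1^-6·+1^-11 = +1.
(a,b)_5: α=-3, u≡4; β=0, v≡3 (mod 5); (4|5)=+1, (3|5)=-1; sign (−1)^0·+1^0·-1^-3 = -1.
(a,b)_7: α=7, u≡4; β=3, v≡4 (mod 7); (4|7)=+1, (4|7)=+1; sign (−1)^1·+1^3·+1^7 = -1.
(a,b)_2: α=12, β=2; u≡7, v≡7 (mod 8); ε(u)ε(v)=1·1, αω(v)=12·0, βω(u)=2·0; sum ≡ 1  ⇒  -1.
(-21945, 7 / ℚ) ramifies at {2, 5, 7, 11}: a division algebra.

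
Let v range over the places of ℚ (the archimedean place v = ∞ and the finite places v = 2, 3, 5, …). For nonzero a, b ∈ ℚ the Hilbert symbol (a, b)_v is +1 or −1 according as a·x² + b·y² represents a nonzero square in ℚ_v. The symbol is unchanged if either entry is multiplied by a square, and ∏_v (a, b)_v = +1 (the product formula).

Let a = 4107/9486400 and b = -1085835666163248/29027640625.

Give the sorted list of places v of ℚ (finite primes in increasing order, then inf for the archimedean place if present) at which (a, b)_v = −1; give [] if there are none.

[3, 31]

(a, b) ≡ (3, -1147) mod (ℚ^×)²; places V = {2, 3, 5, 7, 11, 13, 29, 31, 37, 47, ∞}.
(a,b)_∞: sgn(3)=+, sgn(-1147)=−, so +1.
(a,b)_37: α=2, u≡11; β=1, v≡24 (mod 37); (11|37)=+1, (24|37)=-1; sign (−1)^0·+1^1·-1^2 = +1.
(a,b)_47: α=0, u≡8; β=-2, v≡37 (mod 47); (8|47)=+1, (37|47)=+1; sign (−1)^0·+1^-2·+1^0 = +1.
(a,b)_11: α=-2, u≡5; β=2, v≡6 (mod 11); (5|11)=+1, (6|11)=-1; sign (−1)^0·+1^2·-1^-2 = +1.
(a,b)_3: α=1, u≡1; β=10, v≡2 (mod 3); (1|3)=+1, (2|3)=-1; sign (−1)^0·+1^10·-1^1 = -1.
(a,b)_31: α=0, u≡26; β=1, v≡1 (mod 31); (26|31)=-1, (1|31)=+1; sign (−1)^0·-1^1·+1^0 = -1.
(a,b)_13: α=0, u≡12; β=2, v≡10 (mod 13); (12|13)=+1, (10|13)=+1; sign (−1)^0·+1^2·+1^0 = +1.
(a,b)_29: α=0, u≡15; β=-2, v≡1 (mod 29); (15|29)=-1, (1|29)=+1; sign (−1)^0·-1^-2·+1^0 = +1.
(a,b)_5: α=-2, u≡2; β=-6, v≡3 (mod 5); (2|5)=-1, (3|5)=-1; sign (−1)^0·-1^-6·-1^-2 = +1.
(a,b)_7: α=-2, u≡5; β=2, v≡4 (mod 7); (5|7)=-1, (4|7)=+1; sign (−1)^0·-1^2·+1^-2 = +1.
(a,b)_2: α=-6, β=4; u≡3, v≡5 (mod 8); ε(u)ε(v)=1·0, αω(v)=-6·1, βω(u)=4·1; sum ≡ 0  ⇒  +1.
|Ram(3, -1147)| = 2, even; anisotropic at {3, 31}.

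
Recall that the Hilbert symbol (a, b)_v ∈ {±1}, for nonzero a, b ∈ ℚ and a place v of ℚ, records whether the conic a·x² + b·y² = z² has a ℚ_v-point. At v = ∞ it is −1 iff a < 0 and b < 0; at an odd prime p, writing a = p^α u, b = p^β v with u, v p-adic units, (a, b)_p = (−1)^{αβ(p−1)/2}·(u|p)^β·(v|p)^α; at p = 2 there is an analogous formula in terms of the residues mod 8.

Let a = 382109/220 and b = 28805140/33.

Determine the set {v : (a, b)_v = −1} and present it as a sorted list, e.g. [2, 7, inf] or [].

(a, b) ≡ (124355, 4849845) mod (ℚ^×)²; places V = {2, 3, 5, 7, 11, 13, 17, 19, ∞}.
(a,b)_7: α=1, u≡5; β=3, v≡3 (mod 7); (5|7)=-1, (3|7)=-1; sign (−1)^1·-1^3·-1^1 = -1.
(a,b)_5: α=-1, u≡1; β=1, v≡1 (mod 5); (1|5)=+1, (1|5)=+1; sign (−1)^0·+1^1·+1^-1 = +1.
(a,b)_13: α=2, u≡1; β=1, v≡3 (mod 13); (1|13)=+1, (3|13)=+1; sign (−1)^0·+1^1·+1^2 = +1.
(a,b)_3: α=0, u≡2; β=-1, v≡2 (mod 3); (2|3)=-1, (2|3)=-1; sign (−1)^0·-1^-1·-1^0 = -1.
(a,b)_17: α=1, u≡14; β=1, v≡4 (mod 17); (14|17)=-1, (4|17)=+1; sign (−1)^0·-1^1·+1^1 = -1.
(a,b)_∞: sgn(124355)=+, sgn(4849845)=+, so +1.
(a,b)_19: α=1, u≡6; β=1, v≡9 (mod 19); (6|19)=+1, (9|19)=+1; sign (−1)^1·+1^1·+1^1 = -1.
(a,b)_11: α=-1, u≡10; β=-1, v≡4 (mod 11); (10|11)=-1, (4|11)=+1; sign (−1)^1·-1^-1·+1^-1 = +1.
(a,b)_2: α=-2, β=2; u≡3, v≡5 (mod 8); ε(u)ε(v)=1·0, αω(v)=-2·1, βω(u)=2·1; sum ≡ 0  ⇒  +1.
Ram(124355, 4849845) = {3, 7, 17, 19}; no ℚ_3-point on the conic.

[3, 7, 17, 19]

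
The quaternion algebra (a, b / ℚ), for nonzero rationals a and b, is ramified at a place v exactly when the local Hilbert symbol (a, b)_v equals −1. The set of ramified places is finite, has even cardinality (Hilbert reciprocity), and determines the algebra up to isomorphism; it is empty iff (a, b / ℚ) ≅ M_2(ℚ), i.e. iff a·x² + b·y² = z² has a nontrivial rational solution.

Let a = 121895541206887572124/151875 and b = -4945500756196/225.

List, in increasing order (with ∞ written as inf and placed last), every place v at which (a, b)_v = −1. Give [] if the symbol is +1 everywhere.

[3, 7, 13, 17]

Mod squares: a ≡ 74613, b ≡ -1729. Check v ∈ {∞, 2, 3, 5, 7, 11, 13, 17, 19}.
v=17: a=17^5·(≡7), b=17^2·(≡14) mod 17; (7|17)=-1, (14|17)=-1; (−1)^{5·2·8}·(-1)^2·(-1)^5 = -1.
v=13: a=13^2·(≡11), b=13^3·(≡12) mod 13; (11|13)=-1, (12|13)=+1; (−1)^{2·3·6}·(-1)^3·(+1)^2 = -1.
v=3: a=3^-5·(≡1), b=3^-2·(≡2) mod 3; (1|3)=+1, (2|3)=-1; (−1)^{-5·-2·1}·(+1)^-2·(-1)^-5 = -1.
v=∞: 74613 > 0 and -1729 < 0  ⇒  (a,b)_∞ = +1.
v=2: v_2(a)=2, v_2(b)=2; units ≡ 5, 7 (mod 8); ε·ε+αω+βω = 0·1+2·0+2·1 ≡ 0  ⇒  (a,b)_2 = +1.
v=7: a=7^3·(≡5), b=7^1·(≡6) mod 7; (5|7)=-1, (6|7)=-1; (−1)^{3·1·3}·(-1)^1·(-1)^3 = -1.
v=5: a=5^-4·(≡3), b=5^-2·(≡1) mod 5; (3|5)=-1, (1|5)=+1; (−1)^{-4·-2·2}·(-1)^-2·(+1)^-4 = +1.
v=19: a=19^1·(≡10), b=19^1·(≡7) mod 19; (10|19)=-1, (7|19)=+1; (−1)^{1·1·9}·(-1)^1·(+1)^1 = +1.
v=11: a=11^7·(≡7), b=11^4·(≡5) mod 11; (7|11)=-1, (5|11)=+1; (−1)^{7·4·5}·(-1)^4·(+1)^7 = +1.
(74613, -1729 / ℚ) ramifies at {3, 7, 13, 17}: a division algebra.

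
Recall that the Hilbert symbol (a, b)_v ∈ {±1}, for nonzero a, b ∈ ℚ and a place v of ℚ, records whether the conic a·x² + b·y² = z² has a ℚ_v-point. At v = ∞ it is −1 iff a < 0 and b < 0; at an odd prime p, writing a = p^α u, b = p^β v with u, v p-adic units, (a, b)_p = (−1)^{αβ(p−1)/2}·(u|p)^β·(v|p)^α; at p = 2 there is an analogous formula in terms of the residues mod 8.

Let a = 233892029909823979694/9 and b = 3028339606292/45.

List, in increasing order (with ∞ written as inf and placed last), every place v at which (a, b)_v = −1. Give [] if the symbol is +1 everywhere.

(a, b) ≡ (494, 10465) mod (ℚ^×)²; places V = {2, 3, 5, 7, 11, 13, 19, 23, ∞}.
(a,b)_19: α=3, u≡5; β=2, v≡2 (mod 19); (5|19)=+1, (2|19)=-1; sign (−1)^0·+1^2·-1^3 = -1.
(a,b)_13: α=5, u≡9; β=3, v≡3 (mod 13); (9|13)=+1, (3|13)=+1; sign (−1)^0·+1^3·+1^5 = +1.
(a,b)_5: α=0, u≡1; β=-1, v≡3 (mod 5); (1|5)=+1, (3|5)=-1; sign (−1)^0·+1^-1·-1^0 = +1.
(a,b)_2: α=1, β=2; u≡7, v≡1 (mod 8); ε(u)ε(v)=1·0, αω(v)=1·0, βω(u)=2·0; sum ≡ 0  ⇒  +1.
(a,b)_3: α=-2, u≡2; β=-2, v≡1 (mod 3); (2|3)=-1, (1|3)=+1; sign (−1)^0·-1^-2·+1^-2 = +1.
(a,b)_11: α=6, u≡8; β=2, v≡4 (mod 11); (8|11)=-1, (4|11)=+1; sign (−1)^0·-1^2·+1^6 = +1.
(a,b)_23: α=2, u≡5; β=1, v≡16 (mod 23); (5|23)=-1, (16|23)=+1; sign (−1)^0·-1^1·+1^2 = -1.
(a,b)_7: α=2, u≡4; β=3, v≡2 (mod 7); (4|7)=+1, (2|7)=+1; sign (−1)^0·+1^3·+1^2 = +1.
(a,b)_∞: sgn(494)=+, sgn(10465)=+, so +1.
(494, 10465 / ℚ) ramifies at {19, 23}: a division algebra.

[19, 23]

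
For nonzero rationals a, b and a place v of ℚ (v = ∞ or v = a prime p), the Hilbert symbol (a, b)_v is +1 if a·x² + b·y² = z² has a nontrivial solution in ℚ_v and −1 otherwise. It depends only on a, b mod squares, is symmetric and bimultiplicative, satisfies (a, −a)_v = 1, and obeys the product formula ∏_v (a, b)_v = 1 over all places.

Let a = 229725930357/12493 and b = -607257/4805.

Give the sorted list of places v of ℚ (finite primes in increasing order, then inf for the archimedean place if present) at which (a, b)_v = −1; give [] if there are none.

[7, 13]

(a, b) ≡ (1001, -85) mod (ℚ^×)²; places V = {2, 3, 5, 7, 11, 13, 17, 31, ∞}.
(a,b)_5: α=0, u≡4; β=-1, v≡3 (mod 5); (4|5)=+1, (3|5)=-1; sign (−1)^0·+1^-1·-1^0 = +1.
(a,b)_2: α=0, β=0; u≡1, v≡3 (mod 8); ε(u)ε(v)=0·1, αω(v)=0·1, βω(u)=0·0; sum ≡ 0  ⇒  +1.
(a,b)_31: α=-2, u≡25; β=-2, v≡19 (mod 31); (25|31)=+1, (19|31)=+1; sign (−1)^0·+1^-2·+1^-2 = +1.
(a,b)_13: α=-1, u≡12; β=0, v≡8 (mod 13); (12|13)=+1, (8|13)=-1; sign (−1)^0·+1^0·-1^-1 = -1.
(a,b)_7: α=3, u≡6; β=2, v≡6 (mod 7); (6|7)=-1, (6|7)=-1; sign (−1)^0·-1^2·-1^3 = -1.
(a,b)_17: α=4, u≡16; β=1, v≡12 (mod 17); (16|17)=+1, (12|17)=-1; sign (−1)^0·+1^1·-1^4 = +1.
(a,b)_3: α=6, u≡2; β=6, v≡2 (mod 3); (2|3)=-1, (2|3)=-1; sign (−1)^0·-1^6·-1^6 = +1.
(a,b)_11: α=1, u≡4; β=0, v≡1 (mod 11); (4|11)=+1, (1|11)=+1; sign (−1)^0·+1^0·+1^1 = +1.
(a,b)_∞: sgn(1001)=+, sgn(-85)=−, so +1.
(1001, -85 / ℚ) ramifies at {7, 13}: a division algebra.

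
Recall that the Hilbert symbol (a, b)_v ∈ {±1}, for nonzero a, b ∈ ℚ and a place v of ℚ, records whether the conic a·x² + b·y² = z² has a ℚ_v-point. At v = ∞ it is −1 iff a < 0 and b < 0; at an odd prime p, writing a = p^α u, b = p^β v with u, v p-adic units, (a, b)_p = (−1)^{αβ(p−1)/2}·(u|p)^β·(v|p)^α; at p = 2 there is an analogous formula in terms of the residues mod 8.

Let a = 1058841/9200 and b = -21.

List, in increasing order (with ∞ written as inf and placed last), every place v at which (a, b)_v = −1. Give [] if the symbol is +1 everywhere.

[2, 3]

(a, b) ≡ (23, -21) mod (ℚ^×)²; places V = {2, 3, 5, 7, 23, ∞}.
(a,b)_∞: sgn(23)=+, sgn(-21)=−, so +1.
(a,b)_2: α=-4, β=0; u≡7, v≡3 (mod 8); ε(u)ε(v)=1·1, αω(v)=-4·1, βω(u)=0·0; sum ≡ 1  ⇒  -1.
(a,b)_5: α=-2, u≡2; β=0, v≡4 (mod 5); (2|5)=-1, (4|5)=+1; sign (−1)^0·-1^0·+1^-2 = +1.
(a,b)_3: α=2, u≡2; β=1, v≡2 (mod 3); (2|3)=-1, (2|3)=-1; sign (−1)^0·-1^1·-1^2 = -1.
(a,b)_7: α=6, u≡1; β=1, v≡4 (mod 7); (1|7)=+1, (4|7)=+1; sign (−1)^0·+1^1·+1^6 = +1.
(a,b)_23: α=-1, u≡4; β=0, v≡2 (mod 23); (4|23)=+1, (2|23)=+1; sign (−1)^0·+1^0·+1^-1 = +1.
Ram(23, -21) = {2, 3}; no ℚ_2-point on the conic.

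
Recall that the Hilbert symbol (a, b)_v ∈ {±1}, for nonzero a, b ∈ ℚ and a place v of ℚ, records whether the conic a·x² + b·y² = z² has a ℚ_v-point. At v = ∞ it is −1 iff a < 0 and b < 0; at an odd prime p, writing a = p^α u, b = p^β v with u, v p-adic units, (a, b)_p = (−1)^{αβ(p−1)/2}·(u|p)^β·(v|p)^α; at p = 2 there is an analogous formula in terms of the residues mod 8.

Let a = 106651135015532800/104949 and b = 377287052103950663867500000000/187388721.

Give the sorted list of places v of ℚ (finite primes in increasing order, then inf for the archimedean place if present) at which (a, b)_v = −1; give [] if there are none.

(a, b) ≡ (154077, 283843) mod (ℚ^×)²; places V = {2, 3, 5, 7, 11, 13, 23, 29, 41, 43, ∞}.
(a,b)_5: α=2, u≡3; β=10, v≡2 (mod 5); (3|5)=-1, (2|5)=-1; sign (−1)^0·-1^10·-1^2 = +1.
(a,b)_7: α=5, u≡3; β=1, v≡5 (mod 7); (3|7)=-1, (5|7)=-1; sign (−1)^1·-1^1·-1^5 = -1.
(a,b)_41: α=2, u≡39; β=5, v≡15 (mod 41); (39|41)=+1, (15|41)=-1; sign (−1)^0·+1^5·-1^2 = +1.
(a,b)_43: α=2, u≡42; β=3, v≡37 (mod 43); (42|43)=-1, (37|43)=-1; sign (−1)^0·-1^3·-1^2 = -1.
(a,b)_2: α=8, β=8; u≡5, v≡3 (mod 8); ε(u)ε(v)=0·1, αω(v)=8·1, βω(u)=8·1; sum ≡ 0  ⇒  +1.
(a,b)_11: α=1, u≡3; β=2, v≡2 (mod 11); (3|11)=+1, (2|11)=-1; sign (−1)^0·+1^2·-1^1 = -1.
(a,b)_23: α=-1, u≡9; β=1, v≡18 (mod 23); (9|23)=+1, (18|23)=+1; sign (−1)^1·+1^1·+1^-1 = -1.
(a,b)_29: α=1, u≡5; β=2, v≡23 (mod 29); (5|29)=+1, (23|29)=+1; sign (−1)^0·+1^2·+1^1 = +1.
(a,b)_13: α=-2, u≡3; β=-4, v≡1 (mod 13); (3|13)=+1, (1|13)=+1; sign (−1)^0·+1^-4·+1^-2 = +1.
(a,b)_∞: sgn(154077)=+, sgn(283843)=+, so +1.
(a,b)_3: α=-3, u≡2; β=-8, v≡1 (mod 3); (2|3)=-1, (1|3)=+1; sign (−1)^0·-1^-8·+1^-3 = +1.
Ram(154077, 283843) = {7, 11, 23, 43}; no ℚ_7-point on the conic.

[7, 11, 23, 43]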